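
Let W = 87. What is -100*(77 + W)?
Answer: -16400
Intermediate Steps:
-100*(77 + W) = -100*(77 + 87) = -100*164 = -16400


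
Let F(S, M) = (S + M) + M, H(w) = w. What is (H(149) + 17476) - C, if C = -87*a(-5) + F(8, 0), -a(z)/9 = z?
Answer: 21532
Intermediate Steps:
F(S, M) = S + 2*M (F(S, M) = (M + S) + M = S + 2*M)
a(z) = -9*z
C = -3907 (C = -(-783)*(-5) + (8 + 2*0) = -87*45 + (8 + 0) = -3915 + 8 = -3907)
(H(149) + 17476) - C = (149 + 17476) - 1*(-3907) = 17625 + 3907 = 21532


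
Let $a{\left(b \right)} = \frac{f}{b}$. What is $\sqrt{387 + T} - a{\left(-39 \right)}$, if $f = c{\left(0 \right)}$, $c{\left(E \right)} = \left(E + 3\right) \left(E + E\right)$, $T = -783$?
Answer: $6 i \sqrt{11} \approx 19.9 i$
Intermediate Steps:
$c{\left(E \right)} = 2 E \left(3 + E\right)$ ($c{\left(E \right)} = \left(3 + E\right) 2 E = 2 E \left(3 + E\right)$)
$f = 0$ ($f = 2 \cdot 0 \left(3 + 0\right) = 2 \cdot 0 \cdot 3 = 0$)
$a{\left(b \right)} = 0$ ($a{\left(b \right)} = \frac{0}{b} = 0$)
$\sqrt{387 + T} - a{\left(-39 \right)} = \sqrt{387 - 783} - 0 = \sqrt{-396} + 0 = 6 i \sqrt{11} + 0 = 6 i \sqrt{11}$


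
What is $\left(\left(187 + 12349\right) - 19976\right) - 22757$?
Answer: $-30197$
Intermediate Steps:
$\left(\left(187 + 12349\right) - 19976\right) - 22757 = \left(12536 - 19976\right) - 22757 = -7440 - 22757 = -30197$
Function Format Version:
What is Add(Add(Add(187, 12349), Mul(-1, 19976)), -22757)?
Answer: -30197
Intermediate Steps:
Add(Add(Add(187, 12349), Mul(-1, 19976)), -22757) = Add(Add(12536, -19976), -22757) = Add(-7440, -22757) = -30197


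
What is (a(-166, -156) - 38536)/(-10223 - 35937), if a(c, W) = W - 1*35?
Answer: 38727/46160 ≈ 0.83897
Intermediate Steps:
a(c, W) = -35 + W (a(c, W) = W - 35 = -35 + W)
(a(-166, -156) - 38536)/(-10223 - 35937) = ((-35 - 156) - 38536)/(-10223 - 35937) = (-191 - 38536)/(-46160) = -38727*(-1/46160) = 38727/46160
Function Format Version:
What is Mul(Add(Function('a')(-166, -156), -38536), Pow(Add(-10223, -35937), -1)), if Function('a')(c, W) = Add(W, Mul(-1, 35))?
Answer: Rational(38727, 46160) ≈ 0.83897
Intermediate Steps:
Function('a')(c, W) = Add(-35, W) (Function('a')(c, W) = Add(W, -35) = Add(-35, W))
Mul(Add(Function('a')(-166, -156), -38536), Pow(Add(-10223, -35937), -1)) = Mul(Add(Add(-35, -156), -38536), Pow(Add(-10223, -35937), -1)) = Mul(Add(-191, -38536), Pow(-46160, -1)) = Mul(-38727, Rational(-1, 46160)) = Rational(38727, 46160)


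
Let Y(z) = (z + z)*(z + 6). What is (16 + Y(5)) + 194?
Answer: 320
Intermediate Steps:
Y(z) = 2*z*(6 + z) (Y(z) = (2*z)*(6 + z) = 2*z*(6 + z))
(16 + Y(5)) + 194 = (16 + 2*5*(6 + 5)) + 194 = (16 + 2*5*11) + 194 = (16 + 110) + 194 = 126 + 194 = 320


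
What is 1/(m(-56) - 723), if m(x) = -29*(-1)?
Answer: -1/694 ≈ -0.0014409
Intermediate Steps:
m(x) = 29
1/(m(-56) - 723) = 1/(29 - 723) = 1/(-694) = -1/694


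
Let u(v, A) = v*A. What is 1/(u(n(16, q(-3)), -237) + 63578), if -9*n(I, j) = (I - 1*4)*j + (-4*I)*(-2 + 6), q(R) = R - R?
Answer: 3/170510 ≈ 1.7594e-5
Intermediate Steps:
q(R) = 0
n(I, j) = 16*I/9 - j*(-4 + I)/9 (n(I, j) = -((I - 1*4)*j + (-4*I)*(-2 + 6))/9 = -((I - 4)*j - 4*I*4)/9 = -((-4 + I)*j - 16*I)/9 = -(j*(-4 + I) - 16*I)/9 = -(-16*I + j*(-4 + I))/9 = 16*I/9 - j*(-4 + I)/9)
u(v, A) = A*v
1/(u(n(16, q(-3)), -237) + 63578) = 1/(-237*((4/9)*0 + (16/9)*16 - 1/9*16*0) + 63578) = 1/(-237*(0 + 256/9 + 0) + 63578) = 1/(-237*256/9 + 63578) = 1/(-20224/3 + 63578) = 1/(170510/3) = 3/170510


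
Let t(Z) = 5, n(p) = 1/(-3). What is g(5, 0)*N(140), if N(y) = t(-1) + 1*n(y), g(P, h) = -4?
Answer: -56/3 ≈ -18.667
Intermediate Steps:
n(p) = -1/3
N(y) = 14/3 (N(y) = 5 + 1*(-1/3) = 5 - 1/3 = 14/3)
g(5, 0)*N(140) = -4*14/3 = -56/3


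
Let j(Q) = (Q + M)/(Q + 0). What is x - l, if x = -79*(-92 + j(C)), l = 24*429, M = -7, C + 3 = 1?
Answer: -6767/2 ≈ -3383.5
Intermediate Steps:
C = -2 (C = -3 + 1 = -2)
j(Q) = (-7 + Q)/Q (j(Q) = (Q - 7)/(Q + 0) = (-7 + Q)/Q)
l = 10296
x = 13825/2 (x = -79*(-92 + (-7 - 2)/(-2)) = -79*(-92 - 1/2*(-9)) = -79*(-92 + 9/2) = -79*(-175/2) = 13825/2 ≈ 6912.5)
x - l = 13825/2 - 1*10296 = 13825/2 - 10296 = -6767/2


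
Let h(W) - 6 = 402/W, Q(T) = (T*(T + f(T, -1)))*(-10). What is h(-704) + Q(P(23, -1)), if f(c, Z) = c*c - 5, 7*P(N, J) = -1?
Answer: -228047/120736 ≈ -1.8888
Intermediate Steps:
P(N, J) = -⅐ (P(N, J) = (⅐)*(-1) = -⅐)
f(c, Z) = -5 + c² (f(c, Z) = c² - 5 = -5 + c²)
Q(T) = -10*T*(-5 + T + T²) (Q(T) = (T*(T + (-5 + T²)))*(-10) = (T*(-5 + T + T²))*(-10) = -10*T*(-5 + T + T²))
h(W) = 6 + 402/W
h(-704) + Q(P(23, -1)) = (6 + 402/(-704)) + 10*(-⅐)*(5 - 1*(-⅐) - (-⅐)²) = (6 + 402*(-1/704)) + 10*(-⅐)*(5 + ⅐ - 1*1/49) = (6 - 201/352) + 10*(-⅐)*(5 + ⅐ - 1/49) = 1911/352 + 10*(-⅐)*(251/49) = 1911/352 - 2510/343 = -228047/120736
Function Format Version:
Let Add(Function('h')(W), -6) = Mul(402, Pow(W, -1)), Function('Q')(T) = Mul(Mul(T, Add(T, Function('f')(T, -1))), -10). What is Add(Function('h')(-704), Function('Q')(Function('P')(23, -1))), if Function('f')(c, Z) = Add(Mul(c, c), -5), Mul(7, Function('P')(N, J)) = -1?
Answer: Rational(-228047, 120736) ≈ -1.8888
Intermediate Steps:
Function('P')(N, J) = Rational(-1, 7) (Function('P')(N, J) = Mul(Rational(1, 7), -1) = Rational(-1, 7))
Function('f')(c, Z) = Add(-5, Pow(c, 2)) (Function('f')(c, Z) = Add(Pow(c, 2), -5) = Add(-5, Pow(c, 2)))
Function('Q')(T) = Mul(-10, T, Add(-5, T, Pow(T, 2))) (Function('Q')(T) = Mul(Mul(T, Add(T, Add(-5, Pow(T, 2)))), -10) = Mul(Mul(T, Add(-5, T, Pow(T, 2))), -10) = Mul(-10, T, Add(-5, T, Pow(T, 2))))
Function('h')(W) = Add(6, Mul(402, Pow(W, -1)))
Add(Function('h')(-704), Function('Q')(Function('P')(23, -1))) = Add(Add(6, Mul(402, Pow(-704, -1))), Mul(10, Rational(-1, 7), Add(5, Mul(-1, Rational(-1, 7)), Mul(-1, Pow(Rational(-1, 7), 2))))) = Add(Add(6, Mul(402, Rational(-1, 704))), Mul(10, Rational(-1, 7), Add(5, Rational(1, 7), Mul(-1, Rational(1, 49))))) = Add(Add(6, Rational(-201, 352)), Mul(10, Rational(-1, 7), Add(5, Rational(1, 7), Rational(-1, 49)))) = Add(Rational(1911, 352), Mul(10, Rational(-1, 7), Rational(251, 49))) = Add(Rational(1911, 352), Rational(-2510, 343)) = Rational(-228047, 120736)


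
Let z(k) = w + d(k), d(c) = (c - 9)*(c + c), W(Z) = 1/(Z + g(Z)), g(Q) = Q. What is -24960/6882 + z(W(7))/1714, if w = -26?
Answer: -701829451/192663884 ≈ -3.6428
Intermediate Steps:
W(Z) = 1/(2*Z) (W(Z) = 1/(Z + Z) = 1/(2*Z))
d(c) = 2*c*(-9 + c) (d(c) = (-9 + c)*(2*c) = 2*c*(-9 + c))
z(k) = -26 + 2*k*(-9 + k)
-24960/6882 + z(W(7))/1714 = -24960/6882 + (-26 + 2*((1/2)/7)*(-9 + (1/2)/7))/1714 = -24960*1/6882 + (-26 + 2*((1/2)*(1/7))*(-9 + (1/2)*(1/7)))*(1/1714) = -4160/1147 + (-26 + 2*(1/14)*(-9 + 1/14))*(1/1714) = -4160/1147 + (-26 + 2*(1/14)*(-125/14))*(1/1714) = -4160/1147 + (-26 - 125/98)*(1/1714) = -4160/1147 - 2673/98*1/1714 = -4160/1147 - 2673/167972 = -701829451/192663884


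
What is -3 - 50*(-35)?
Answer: 1747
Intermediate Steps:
-3 - 50*(-35) = -3 + 1750 = 1747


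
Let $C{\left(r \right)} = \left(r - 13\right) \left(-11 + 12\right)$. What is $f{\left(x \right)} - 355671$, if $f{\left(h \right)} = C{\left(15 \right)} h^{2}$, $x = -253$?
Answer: $-227653$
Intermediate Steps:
$C{\left(r \right)} = -13 + r$ ($C{\left(r \right)} = \left(-13 + r\right) 1 = -13 + r$)
$f{\left(h \right)} = 2 h^{2}$ ($f{\left(h \right)} = \left(-13 + 15\right) h^{2} = 2 h^{2}$)
$f{\left(x \right)} - 355671 = 2 \left(-253\right)^{2} - 355671 = 2 \cdot 64009 - 355671 = 128018 - 355671 = -227653$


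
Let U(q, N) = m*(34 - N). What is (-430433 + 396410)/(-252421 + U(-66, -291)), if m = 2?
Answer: 34023/251771 ≈ 0.13513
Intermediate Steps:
U(q, N) = 68 - 2*N (U(q, N) = 2*(34 - N) = 68 - 2*N)
(-430433 + 396410)/(-252421 + U(-66, -291)) = (-430433 + 396410)/(-252421 + (68 - 2*(-291))) = -34023/(-252421 + (68 + 582)) = -34023/(-252421 + 650) = -34023/(-251771) = -34023*(-1/251771) = 34023/251771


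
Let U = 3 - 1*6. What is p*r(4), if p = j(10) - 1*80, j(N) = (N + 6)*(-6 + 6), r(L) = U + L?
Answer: -80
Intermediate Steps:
U = -3 (U = 3 - 6 = -3)
r(L) = -3 + L
j(N) = 0 (j(N) = (6 + N)*0 = 0)
p = -80 (p = 0 - 1*80 = 0 - 80 = -80)
p*r(4) = -80*(-3 + 4) = -80*1 = -80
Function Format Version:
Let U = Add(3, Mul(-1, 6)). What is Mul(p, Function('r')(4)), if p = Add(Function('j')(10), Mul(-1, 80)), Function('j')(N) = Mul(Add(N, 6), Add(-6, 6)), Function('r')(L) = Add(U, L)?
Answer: -80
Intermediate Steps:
U = -3 (U = Add(3, -6) = -3)
Function('r')(L) = Add(-3, L)
Function('j')(N) = 0 (Function('j')(N) = Mul(Add(6, N), 0) = 0)
p = -80 (p = Add(0, Mul(-1, 80)) = Add(0, -80) = -80)
Mul(p, Function('r')(4)) = Mul(-80, Add(-3, 4)) = Mul(-80, 1) = -80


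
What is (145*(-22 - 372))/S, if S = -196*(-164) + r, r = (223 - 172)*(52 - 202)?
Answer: -28565/12247 ≈ -2.3324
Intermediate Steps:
r = -7650 (r = 51*(-150) = -7650)
S = 24494 (S = -196*(-164) - 7650 = 32144 - 7650 = 24494)
(145*(-22 - 372))/S = (145*(-22 - 372))/24494 = (145*(-394))*(1/24494) = -57130*1/24494 = -28565/12247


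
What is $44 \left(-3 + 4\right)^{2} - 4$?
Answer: $40$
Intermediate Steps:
$44 \left(-3 + 4\right)^{2} - 4 = 44 \cdot 1^{2} - 4 = 44 \cdot 1 - 4 = 44 - 4 = 40$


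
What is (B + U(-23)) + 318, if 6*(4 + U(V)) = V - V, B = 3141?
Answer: 3455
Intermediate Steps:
U(V) = -4 (U(V) = -4 + (V - V)/6 = -4 + (1/6)*0 = -4 + 0 = -4)
(B + U(-23)) + 318 = (3141 - 4) + 318 = 3137 + 318 = 3455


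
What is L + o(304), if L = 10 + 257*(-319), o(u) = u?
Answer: -81669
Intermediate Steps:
L = -81973 (L = 10 - 81983 = -81973)
L + o(304) = -81973 + 304 = -81669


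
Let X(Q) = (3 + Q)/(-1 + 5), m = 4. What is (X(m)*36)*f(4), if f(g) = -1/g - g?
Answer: -1071/4 ≈ -267.75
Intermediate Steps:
X(Q) = 3/4 + Q/4 (X(Q) = (3 + Q)/4 = (3 + Q)*(1/4) = 3/4 + Q/4)
f(g) = -g - 1/g
(X(m)*36)*f(4) = ((3/4 + (1/4)*4)*36)*(-1*4 - 1/4) = ((3/4 + 1)*36)*(-4 - 1*1/4) = ((7/4)*36)*(-4 - 1/4) = 63*(-17/4) = -1071/4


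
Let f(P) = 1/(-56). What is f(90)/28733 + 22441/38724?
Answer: 184227589/317901912 ≈ 0.57951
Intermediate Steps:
f(P) = -1/56
f(90)/28733 + 22441/38724 = -1/56/28733 + 22441/38724 = -1/56*1/28733 + 22441*(1/38724) = -1/1609048 + 22441/38724 = 184227589/317901912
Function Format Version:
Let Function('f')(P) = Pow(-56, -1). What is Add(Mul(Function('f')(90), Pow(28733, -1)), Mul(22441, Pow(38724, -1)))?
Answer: Rational(184227589, 317901912) ≈ 0.57951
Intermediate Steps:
Function('f')(P) = Rational(-1, 56)
Add(Mul(Function('f')(90), Pow(28733, -1)), Mul(22441, Pow(38724, -1))) = Add(Mul(Rational(-1, 56), Pow(28733, -1)), Mul(22441, Pow(38724, -1))) = Add(Mul(Rational(-1, 56), Rational(1, 28733)), Mul(22441, Rational(1, 38724))) = Add(Rational(-1, 1609048), Rational(22441, 38724)) = Rational(184227589, 317901912)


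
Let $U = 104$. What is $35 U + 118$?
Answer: $3758$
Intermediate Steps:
$35 U + 118 = 35 \cdot 104 + 118 = 3640 + 118 = 3758$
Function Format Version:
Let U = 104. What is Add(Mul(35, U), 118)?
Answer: 3758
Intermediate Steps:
Add(Mul(35, U), 118) = Add(Mul(35, 104), 118) = Add(3640, 118) = 3758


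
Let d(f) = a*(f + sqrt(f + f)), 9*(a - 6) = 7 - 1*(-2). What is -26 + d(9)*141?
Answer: 8857 + 2961*sqrt(2) ≈ 13044.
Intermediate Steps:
a = 7 (a = 6 + (7 - 1*(-2))/9 = 6 + (7 + 2)/9 = 6 + (1/9)*9 = 6 + 1 = 7)
d(f) = 7*f + 7*sqrt(2)*sqrt(f) (d(f) = 7*(f + sqrt(f + f)) = 7*(f + sqrt(2*f)) = 7*(f + sqrt(2)*sqrt(f)) = 7*f + 7*sqrt(2)*sqrt(f))
-26 + d(9)*141 = -26 + (7*9 + 7*sqrt(2)*sqrt(9))*141 = -26 + (63 + 7*sqrt(2)*3)*141 = -26 + (63 + 21*sqrt(2))*141 = -26 + (8883 + 2961*sqrt(2)) = 8857 + 2961*sqrt(2)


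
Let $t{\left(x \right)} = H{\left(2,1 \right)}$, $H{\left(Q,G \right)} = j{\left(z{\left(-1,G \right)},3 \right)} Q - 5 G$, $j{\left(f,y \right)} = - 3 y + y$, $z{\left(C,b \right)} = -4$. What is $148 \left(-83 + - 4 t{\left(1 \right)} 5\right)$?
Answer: $38036$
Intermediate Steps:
$j{\left(f,y \right)} = - 2 y$
$H{\left(Q,G \right)} = - 6 Q - 5 G$ ($H{\left(Q,G \right)} = \left(-2\right) 3 Q - 5 G = - 6 Q - 5 G$)
$t{\left(x \right)} = -17$ ($t{\left(x \right)} = \left(-6\right) 2 - 5 = -12 - 5 = -17$)
$148 \left(-83 + - 4 t{\left(1 \right)} 5\right) = 148 \left(-83 + \left(-4\right) \left(-17\right) 5\right) = 148 \left(-83 + 68 \cdot 5\right) = 148 \left(-83 + 340\right) = 148 \cdot 257 = 38036$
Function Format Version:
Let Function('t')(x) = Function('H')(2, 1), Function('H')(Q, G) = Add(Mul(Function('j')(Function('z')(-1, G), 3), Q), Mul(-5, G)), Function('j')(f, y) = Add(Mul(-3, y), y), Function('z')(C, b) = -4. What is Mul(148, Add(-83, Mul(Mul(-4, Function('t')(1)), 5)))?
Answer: 38036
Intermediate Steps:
Function('j')(f, y) = Mul(-2, y)
Function('H')(Q, G) = Add(Mul(-6, Q), Mul(-5, G)) (Function('H')(Q, G) = Add(Mul(Mul(-2, 3), Q), Mul(-5, G)) = Add(Mul(-6, Q), Mul(-5, G)))
Function('t')(x) = -17 (Function('t')(x) = Add(Mul(-6, 2), Mul(-5, 1)) = Add(-12, -5) = -17)
Mul(148, Add(-83, Mul(Mul(-4, Function('t')(1)), 5))) = Mul(148, Add(-83, Mul(Mul(-4, -17), 5))) = Mul(148, Add(-83, Mul(68, 5))) = Mul(148, Add(-83, 340)) = Mul(148, 257) = 38036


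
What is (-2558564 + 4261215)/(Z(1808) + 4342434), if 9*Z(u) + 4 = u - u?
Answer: 15323859/39081902 ≈ 0.39210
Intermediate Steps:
Z(u) = -4/9 (Z(u) = -4/9 + (u - u)/9 = -4/9 + (1/9)*0 = -4/9 + 0 = -4/9)
(-2558564 + 4261215)/(Z(1808) + 4342434) = (-2558564 + 4261215)/(-4/9 + 4342434) = 1702651/(39081902/9) = 1702651*(9/39081902) = 15323859/39081902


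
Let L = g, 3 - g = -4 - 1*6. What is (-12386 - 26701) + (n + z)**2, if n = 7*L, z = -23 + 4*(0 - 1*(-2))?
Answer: -33311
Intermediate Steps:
g = 13 (g = 3 - (-4 - 1*6) = 3 - (-4 - 6) = 3 - 1*(-10) = 3 + 10 = 13)
L = 13
z = -15 (z = -23 + 4*(0 + 2) = -23 + 4*2 = -23 + 8 = -15)
n = 91 (n = 7*13 = 91)
(-12386 - 26701) + (n + z)**2 = (-12386 - 26701) + (91 - 15)**2 = -39087 + 76**2 = -39087 + 5776 = -33311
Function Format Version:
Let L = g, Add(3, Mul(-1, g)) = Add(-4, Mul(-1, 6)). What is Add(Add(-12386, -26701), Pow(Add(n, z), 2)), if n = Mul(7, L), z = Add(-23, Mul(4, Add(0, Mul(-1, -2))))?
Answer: -33311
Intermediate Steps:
g = 13 (g = Add(3, Mul(-1, Add(-4, Mul(-1, 6)))) = Add(3, Mul(-1, Add(-4, -6))) = Add(3, Mul(-1, -10)) = Add(3, 10) = 13)
L = 13
z = -15 (z = Add(-23, Mul(4, Add(0, 2))) = Add(-23, Mul(4, 2)) = Add(-23, 8) = -15)
n = 91 (n = Mul(7, 13) = 91)
Add(Add(-12386, -26701), Pow(Add(n, z), 2)) = Add(Add(-12386, -26701), Pow(Add(91, -15), 2)) = Add(-39087, Pow(76, 2)) = Add(-39087, 5776) = -33311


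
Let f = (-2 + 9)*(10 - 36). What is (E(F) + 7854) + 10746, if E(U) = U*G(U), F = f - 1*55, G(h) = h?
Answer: 74769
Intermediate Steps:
f = -182 (f = 7*(-26) = -182)
F = -237 (F = -182 - 1*55 = -182 - 55 = -237)
E(U) = U² (E(U) = U*U = U²)
(E(F) + 7854) + 10746 = ((-237)² + 7854) + 10746 = (56169 + 7854) + 10746 = 64023 + 10746 = 74769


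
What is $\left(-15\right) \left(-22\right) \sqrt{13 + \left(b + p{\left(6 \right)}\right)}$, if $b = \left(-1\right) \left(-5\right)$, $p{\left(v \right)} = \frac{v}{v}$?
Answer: $330 \sqrt{19} \approx 1438.4$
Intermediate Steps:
$p{\left(v \right)} = 1$
$b = 5$
$\left(-15\right) \left(-22\right) \sqrt{13 + \left(b + p{\left(6 \right)}\right)} = \left(-15\right) \left(-22\right) \sqrt{13 + \left(5 + 1\right)} = 330 \sqrt{13 + 6} = 330 \sqrt{19}$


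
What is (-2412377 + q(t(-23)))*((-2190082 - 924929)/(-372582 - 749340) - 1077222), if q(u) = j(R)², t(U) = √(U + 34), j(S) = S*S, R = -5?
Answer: 485789536514791516/186987 ≈ 2.5980e+12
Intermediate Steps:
j(S) = S²
t(U) = √(34 + U)
q(u) = 625 (q(u) = ((-5)²)² = 25² = 625)
(-2412377 + q(t(-23)))*((-2190082 - 924929)/(-372582 - 749340) - 1077222) = (-2412377 + 625)*((-2190082 - 924929)/(-372582 - 749340) - 1077222) = -2411752*(-3115011/(-1121922) - 1077222) = -2411752*(-3115011*(-1/1121922) - 1077222) = -2411752*(1038337/373974 - 1077222) = -2411752*(-402851981891/373974) = 485789536514791516/186987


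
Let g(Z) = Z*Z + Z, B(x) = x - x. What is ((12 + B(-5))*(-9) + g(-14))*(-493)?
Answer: -36482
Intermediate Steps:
B(x) = 0
g(Z) = Z + Z² (g(Z) = Z² + Z = Z + Z²)
((12 + B(-5))*(-9) + g(-14))*(-493) = ((12 + 0)*(-9) - 14*(1 - 14))*(-493) = (12*(-9) - 14*(-13))*(-493) = (-108 + 182)*(-493) = 74*(-493) = -36482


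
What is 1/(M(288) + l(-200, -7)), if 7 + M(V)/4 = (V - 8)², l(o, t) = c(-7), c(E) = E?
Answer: 1/313565 ≈ 3.1891e-6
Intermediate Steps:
l(o, t) = -7
M(V) = -28 + 4*(-8 + V)² (M(V) = -28 + 4*(V - 8)² = -28 + 4*(-8 + V)²)
1/(M(288) + l(-200, -7)) = 1/((-28 + 4*(-8 + 288)²) - 7) = 1/((-28 + 4*280²) - 7) = 1/((-28 + 4*78400) - 7) = 1/((-28 + 313600) - 7) = 1/(313572 - 7) = 1/313565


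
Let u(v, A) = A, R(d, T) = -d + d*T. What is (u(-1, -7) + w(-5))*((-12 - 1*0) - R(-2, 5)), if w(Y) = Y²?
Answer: -72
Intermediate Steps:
R(d, T) = -d + T*d
(u(-1, -7) + w(-5))*((-12 - 1*0) - R(-2, 5)) = (-7 + (-5)²)*((-12 - 1*0) - (-2)*(-1 + 5)) = (-7 + 25)*((-12 + 0) - (-2)*4) = 18*(-12 - 1*(-8)) = 18*(-12 + 8) = 18*(-4) = -72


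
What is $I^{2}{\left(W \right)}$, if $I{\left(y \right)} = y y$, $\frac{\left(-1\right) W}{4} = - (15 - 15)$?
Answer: $0$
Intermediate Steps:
$W = 0$ ($W = - 4 \left(- (15 - 15)\right) = - 4 \left(\left(-1\right) 0\right) = \left(-4\right) 0 = 0$)
$I{\left(y \right)} = y^{2}$
$I^{2}{\left(W \right)} = \left(0^{2}\right)^{2} = 0^{2} = 0$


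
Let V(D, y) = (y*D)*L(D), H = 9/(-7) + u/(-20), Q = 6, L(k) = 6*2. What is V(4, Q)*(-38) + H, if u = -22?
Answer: -766093/70 ≈ -10944.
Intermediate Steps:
L(k) = 12
H = -13/70 (H = 9/(-7) - 22/(-20) = 9*(-⅐) - 22*(-1/20) = -9/7 + 11/10 = -13/70 ≈ -0.18571)
V(D, y) = 12*D*y (V(D, y) = (y*D)*12 = (D*y)*12 = 12*D*y)
V(4, Q)*(-38) + H = (12*4*6)*(-38) - 13/70 = 288*(-38) - 13/70 = -10944 - 13/70 = -766093/70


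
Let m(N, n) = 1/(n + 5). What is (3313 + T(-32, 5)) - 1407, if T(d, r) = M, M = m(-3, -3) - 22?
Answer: 3769/2 ≈ 1884.5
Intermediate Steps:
m(N, n) = 1/(5 + n)
M = -43/2 (M = 1/(5 - 3) - 22 = 1/2 - 22 = -43/2 ≈ -21.500)
T(d, r) = -43/2
(3313 + T(-32, 5)) - 1407 = (3313 - 43/2) - 1407 = 6583/2 - 1407 = 3769/2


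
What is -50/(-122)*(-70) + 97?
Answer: 4167/61 ≈ 68.312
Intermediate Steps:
-50/(-122)*(-70) + 97 = -50*(-1/122)*(-70) + 97 = (25/61)*(-70) + 97 = -1750/61 + 97 = 4167/61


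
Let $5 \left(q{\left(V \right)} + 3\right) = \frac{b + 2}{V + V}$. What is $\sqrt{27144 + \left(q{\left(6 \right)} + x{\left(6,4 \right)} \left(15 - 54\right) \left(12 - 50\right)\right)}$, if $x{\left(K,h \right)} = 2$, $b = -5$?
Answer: $\frac{\sqrt{3010495}}{10} \approx 173.51$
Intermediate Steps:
$q{\left(V \right)} = -3 - \frac{3}{10 V}$ ($q{\left(V \right)} = -3 + \frac{\left(-5 + 2\right) \frac{1}{V + V}}{5} = -3 + \frac{\left(-3\right) \frac{1}{2 V}}{5} = -3 + \frac{\left(- \frac{3}{2}\right) \frac{1}{V}}{5} = -3 - \frac{3}{10 V}$)
$\sqrt{27144 + \left(q{\left(6 \right)} + x{\left(6,4 \right)} \left(15 - 54\right) \left(12 - 50\right)\right)} = \sqrt{27144 - \left(3 + \frac{1}{20} - 2 \left(15 - 54\right) \left(12 - 50\right)\right)} = \sqrt{27144 + \left(\left(-3 - \frac{1}{20}\right) + 2 \left(\left(-39\right) \left(-38\right)\right)\right)} = \sqrt{27144 + \left(\left(-3 - \frac{1}{20}\right) + 2 \cdot 1482\right)} = \sqrt{27144 + \left(- \frac{61}{20} + 2964\right)} = \sqrt{27144 + \frac{59219}{20}} = \sqrt{\frac{602099}{20}} = \frac{\sqrt{3010495}}{10}$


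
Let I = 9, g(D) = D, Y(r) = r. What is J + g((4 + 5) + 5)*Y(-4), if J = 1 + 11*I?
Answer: 44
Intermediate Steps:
J = 100 (J = 1 + 11*9 = 1 + 99 = 100)
J + g((4 + 5) + 5)*Y(-4) = 100 + ((4 + 5) + 5)*(-4) = 100 + (9 + 5)*(-4) = 100 + 14*(-4) = 100 - 56 = 44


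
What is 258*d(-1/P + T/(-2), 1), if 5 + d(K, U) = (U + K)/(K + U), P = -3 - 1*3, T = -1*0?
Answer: -1032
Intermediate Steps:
T = 0
P = -6 (P = -3 - 3 = -6)
d(K, U) = -4 (d(K, U) = -5 + (U + K)/(K + U) = -5 + (K + U)/(K + U) = -5 + 1 = -4)
258*d(-1/P + T/(-2), 1) = 258*(-4) = -1032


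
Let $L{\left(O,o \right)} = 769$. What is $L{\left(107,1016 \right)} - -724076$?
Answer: $724845$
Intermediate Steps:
$L{\left(107,1016 \right)} - -724076 = 769 - -724076 = 769 + \left(\left(-737896 + 321443\right) + 1140529\right) = 769 + \left(-416453 + 1140529\right) = 769 + 724076 = 724845$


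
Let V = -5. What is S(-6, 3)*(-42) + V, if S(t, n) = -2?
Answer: 79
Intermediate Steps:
S(-6, 3)*(-42) + V = -2*(-42) - 5 = 84 - 5 = 79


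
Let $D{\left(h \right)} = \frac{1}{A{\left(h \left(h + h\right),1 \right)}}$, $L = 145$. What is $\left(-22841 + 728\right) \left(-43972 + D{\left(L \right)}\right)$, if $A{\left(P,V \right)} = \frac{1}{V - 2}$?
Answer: $972374949$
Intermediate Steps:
$A{\left(P,V \right)} = \frac{1}{-2 + V}$
$D{\left(h \right)} = -1$ ($D{\left(h \right)} = \frac{1}{\frac{1}{-2 + 1}} = \frac{1}{\frac{1}{-1}} = \frac{1}{-1} = -1$)
$\left(-22841 + 728\right) \left(-43972 + D{\left(L \right)}\right) = \left(-22841 + 728\right) \left(-43972 - 1\right) = \left(-22113\right) \left(-43973\right) = 972374949$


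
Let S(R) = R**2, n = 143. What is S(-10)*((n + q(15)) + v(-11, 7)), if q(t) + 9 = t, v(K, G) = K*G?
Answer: 7200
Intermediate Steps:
v(K, G) = G*K
q(t) = -9 + t
S(-10)*((n + q(15)) + v(-11, 7)) = (-10)**2*((143 + (-9 + 15)) + 7*(-11)) = 100*((143 + 6) - 77) = 100*(149 - 77) = 100*72 = 7200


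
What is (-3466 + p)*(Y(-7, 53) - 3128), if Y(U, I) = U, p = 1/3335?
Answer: 7247561343/667 ≈ 1.0866e+7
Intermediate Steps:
p = 1/3335 ≈ 0.00029985
(-3466 + p)*(Y(-7, 53) - 3128) = (-3466 + 1/3335)*(-7 - 3128) = -11559109/3335*(-3135) = 7247561343/667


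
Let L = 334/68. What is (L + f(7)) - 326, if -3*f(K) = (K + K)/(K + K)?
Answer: -32785/102 ≈ -321.42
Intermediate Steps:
L = 167/34 (L = 334*(1/68) = 167/34 ≈ 4.9118)
f(K) = -1/3 (f(K) = -(K + K)/(3*(K + K)) = -2*K/(3*(2*K)) = -2*K*1/(2*K)/3 = -1/3*1 = -1/3)
(L + f(7)) - 326 = (167/34 - 1/3) - 326 = 467/102 - 326 = -32785/102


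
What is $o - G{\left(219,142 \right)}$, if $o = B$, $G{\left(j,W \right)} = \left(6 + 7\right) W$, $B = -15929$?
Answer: $-17775$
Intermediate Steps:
$G{\left(j,W \right)} = 13 W$
$o = -15929$
$o - G{\left(219,142 \right)} = -15929 - 13 \cdot 142 = -15929 - 1846 = -17775$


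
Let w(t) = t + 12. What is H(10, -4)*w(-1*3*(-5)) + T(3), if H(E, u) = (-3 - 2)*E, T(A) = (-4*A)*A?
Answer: -1386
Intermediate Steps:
T(A) = -4*A²
H(E, u) = -5*E
w(t) = 12 + t
H(10, -4)*w(-1*3*(-5)) + T(3) = (-5*10)*(12 - 1*3*(-5)) - 4*3² = -50*(12 - 3*(-5)) - 4*9 = -50*(12 + 15) - 36 = -50*27 - 36 = -1350 - 36 = -1386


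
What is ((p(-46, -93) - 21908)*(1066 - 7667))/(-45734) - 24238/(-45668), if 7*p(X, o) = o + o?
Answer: -1652791515029/522145078 ≈ -3165.4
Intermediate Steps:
p(X, o) = 2*o/7 (p(X, o) = (o + o)/7 = (2*o)/7 = 2*o/7)
((p(-46, -93) - 21908)*(1066 - 7667))/(-45734) - 24238/(-45668) = (((2/7)*(-93) - 21908)*(1066 - 7667))/(-45734) - 24238/(-45668) = ((-186/7 - 21908)*(-6601))*(-1/45734) - 24238*(-1/45668) = -153542/7*(-6601)*(-1/45734) + 12119/22834 = 144790106*(-1/45734) + 12119/22834 = -72395053/22867 + 12119/22834 = -1652791515029/522145078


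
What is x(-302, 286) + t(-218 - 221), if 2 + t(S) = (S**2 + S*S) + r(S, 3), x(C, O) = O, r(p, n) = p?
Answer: 385287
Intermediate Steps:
t(S) = -2 + S + 2*S**2 (t(S) = -2 + ((S**2 + S*S) + S) = -2 + ((S**2 + S**2) + S) = -2 + (2*S**2 + S) = -2 + (S + 2*S**2) = -2 + S + 2*S**2)
x(-302, 286) + t(-218 - 221) = 286 + (-2 + (-218 - 221) + 2*(-218 - 221)**2) = 286 + (-2 - 439 + 2*(-439)**2) = 286 + (-2 - 439 + 2*192721) = 286 + (-2 - 439 + 385442) = 286 + 385001 = 385287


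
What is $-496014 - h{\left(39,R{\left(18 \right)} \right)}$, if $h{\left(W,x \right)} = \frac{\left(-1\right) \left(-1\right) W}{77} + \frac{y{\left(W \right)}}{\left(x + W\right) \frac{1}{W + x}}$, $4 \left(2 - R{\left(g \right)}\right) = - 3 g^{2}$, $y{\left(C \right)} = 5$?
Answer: $- \frac{38193502}{77} \approx -4.9602 \cdot 10^{5}$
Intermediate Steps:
$R{\left(g \right)} = 2 + \frac{3 g^{2}}{4}$ ($R{\left(g \right)} = 2 - \frac{\left(-3\right) g^{2}}{4} = 2 + \frac{3 g^{2}}{4}$)
$h{\left(W,x \right)} = 5 + \frac{W}{77}$ ($h{\left(W,x \right)} = \frac{\left(-1\right) \left(-1\right) W}{77} + \frac{5}{\left(x + W\right) \frac{1}{W + x}} = 1 W \frac{1}{77} + \frac{5}{\left(W + x\right) \frac{1}{W + x}} = W \frac{1}{77} + \frac{5}{1} = \frac{W}{77} + 5 \cdot 1 = \frac{W}{77} + 5 = 5 + \frac{W}{77}$)
$-496014 - h{\left(39,R{\left(18 \right)} \right)} = -496014 - \left(5 + \frac{1}{77} \cdot 39\right) = -496014 - \left(5 + \frac{39}{77}\right) = -496014 - \frac{424}{77} = - \frac{38193502}{77}$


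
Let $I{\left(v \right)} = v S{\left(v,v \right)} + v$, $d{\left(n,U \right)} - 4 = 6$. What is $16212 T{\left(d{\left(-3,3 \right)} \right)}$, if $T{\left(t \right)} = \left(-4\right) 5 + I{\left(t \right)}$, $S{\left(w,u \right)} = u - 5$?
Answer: $648480$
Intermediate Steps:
$S{\left(w,u \right)} = -5 + u$
$d{\left(n,U \right)} = 10$ ($d{\left(n,U \right)} = 4 + 6 = 10$)
$I{\left(v \right)} = v + v \left(-5 + v\right)$ ($I{\left(v \right)} = v \left(-5 + v\right) + v = v + v \left(-5 + v\right)$)
$T{\left(t \right)} = -20 + t \left(-4 + t\right)$ ($T{\left(t \right)} = \left(-4\right) 5 + t \left(-4 + t\right) = -20 + t \left(-4 + t\right)$)
$16212 T{\left(d{\left(-3,3 \right)} \right)} = 16212 \left(-20 + 10 \left(-4 + 10\right)\right) = 16212 \left(-20 + 10 \cdot 6\right) = 16212 \left(-20 + 60\right) = 16212 \cdot 40 = 648480$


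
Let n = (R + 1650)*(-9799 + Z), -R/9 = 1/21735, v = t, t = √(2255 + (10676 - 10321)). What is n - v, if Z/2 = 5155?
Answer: 290886677/345 - 3*√290 ≈ 8.4310e+5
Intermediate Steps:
t = 3*√290 (t = √(2255 + 355) = √2610 = 3*√290 ≈ 51.088)
Z = 10310 (Z = 2*5155 = 10310)
v = 3*√290 ≈ 51.088
R = -1/2415 (R = -9/21735 = -9*1/21735 = -1/2415 ≈ -0.00041408)
n = 290886677/345 (n = (-1/2415 + 1650)*(-9799 + 10310) = (3984749/2415)*511 = 290886677/345 ≈ 8.4315e+5)
n - v = 290886677/345 - 3*√290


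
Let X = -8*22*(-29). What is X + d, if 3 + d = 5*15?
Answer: 5176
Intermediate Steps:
d = 72 (d = -3 + 5*15 = -3 + 75 = 72)
X = 5104 (X = -176*(-29) = 5104)
X + d = 5104 + 72 = 5176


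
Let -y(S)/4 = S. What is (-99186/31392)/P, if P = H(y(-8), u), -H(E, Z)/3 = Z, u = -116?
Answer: -16531/1820736 ≈ -0.0090793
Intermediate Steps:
y(S) = -4*S
H(E, Z) = -3*Z
P = 348 (P = -3*(-116) = 348)
(-99186/31392)/P = -99186/31392/348 = -99186*1/31392*(1/348) = -16531/5232*1/348 = -16531/1820736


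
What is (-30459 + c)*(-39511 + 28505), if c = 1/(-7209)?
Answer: 2416685725592/7209 ≈ 3.3523e+8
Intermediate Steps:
c = -1/7209 ≈ -0.00013872
(-30459 + c)*(-39511 + 28505) = (-30459 - 1/7209)*(-39511 + 28505) = -219578932/7209*(-11006) = 2416685725592/7209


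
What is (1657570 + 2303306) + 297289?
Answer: 4258165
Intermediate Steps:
(1657570 + 2303306) + 297289 = 3960876 + 297289 = 4258165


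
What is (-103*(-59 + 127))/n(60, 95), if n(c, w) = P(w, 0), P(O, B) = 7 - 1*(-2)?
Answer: -7004/9 ≈ -778.22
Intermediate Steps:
P(O, B) = 9 (P(O, B) = 7 + 2 = 9)
n(c, w) = 9
(-103*(-59 + 127))/n(60, 95) = -103*(-59 + 127)/9 = -103*68*(⅑) = -7004*⅑ = -7004/9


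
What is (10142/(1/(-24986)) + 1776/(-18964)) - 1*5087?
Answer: -1201431502803/4741 ≈ -2.5341e+8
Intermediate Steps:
(10142/(1/(-24986)) + 1776/(-18964)) - 1*5087 = (10142/(-1/24986) + 1776*(-1/18964)) - 5087 = (10142*(-24986) - 444/4741) - 5087 = (-253408012 - 444/4741) - 5087 = -1201407385336/4741 - 5087 = -1201431502803/4741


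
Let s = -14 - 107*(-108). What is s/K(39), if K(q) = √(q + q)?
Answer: 5771*√78/39 ≈ 1306.9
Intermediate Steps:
K(q) = √2*√q (K(q) = √(2*q) = √2*√q)
s = 11542 (s = -14 + 11556 = 11542)
s/K(39) = 11542/((√2*√39)) = 11542/(√78) = 11542*(√78/78) = 5771*√78/39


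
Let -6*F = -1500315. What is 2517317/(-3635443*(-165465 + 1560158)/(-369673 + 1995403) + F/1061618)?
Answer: -4344648061420651380/5382749900651759557 ≈ -0.80714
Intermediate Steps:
F = 500105/2 (F = -⅙*(-1500315) = 500105/2 ≈ 2.5005e+5)
2517317/(-3635443*(-165465 + 1560158)/(-369673 + 1995403) + F/1061618) = 2517317/(-3635443*(-165465 + 1560158)/(-369673 + 1995403) + (500105/2)/1061618) = 2517317/(-3635443/(1625730/1394693) + (500105/2)*(1/1061618)) = 2517317/(-3635443/(1625730*(1/1394693)) + 500105/2123236) = 2517317/(-3635443/1625730/1394693 + 500105/2123236) = 2517317/(-3635443*1394693/1625730 + 500105/2123236) = 2517317/(-5070326903999/1625730 + 500105/2123236) = 2517317/(-5382749900651759557/1725904231140) = 2517317*(-1725904231140/5382749900651759557) = -4344648061420651380/5382749900651759557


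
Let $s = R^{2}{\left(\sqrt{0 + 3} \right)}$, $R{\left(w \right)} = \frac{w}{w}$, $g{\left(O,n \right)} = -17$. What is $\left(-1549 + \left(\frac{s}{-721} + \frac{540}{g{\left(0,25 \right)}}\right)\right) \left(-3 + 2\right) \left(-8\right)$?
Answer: $- \frac{155003600}{12257} \approx -12646.0$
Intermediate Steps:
$R{\left(w \right)} = 1$
$s = 1$ ($s = 1^{2} = 1$)
$\left(-1549 + \left(\frac{s}{-721} + \frac{540}{g{\left(0,25 \right)}}\right)\right) \left(-3 + 2\right) \left(-8\right) = \left(-1549 + \left(1 \frac{1}{-721} + \frac{540}{-17}\right)\right) \left(-3 + 2\right) \left(-8\right) = \left(-1549 + \left(1 \left(- \frac{1}{721}\right) + 540 \left(- \frac{1}{17}\right)\right)\right) \left(\left(-1\right) \left(-8\right)\right) = \left(-1549 - \frac{389357}{12257}\right) 8 = \left(- \frac{19375450}{12257}\right) 8 = - \frac{155003600}{12257}$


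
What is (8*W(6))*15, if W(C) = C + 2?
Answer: 960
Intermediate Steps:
W(C) = 2 + C
(8*W(6))*15 = (8*(2 + 6))*15 = (8*8)*15 = 64*15 = 960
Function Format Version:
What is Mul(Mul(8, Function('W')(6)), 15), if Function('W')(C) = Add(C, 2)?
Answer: 960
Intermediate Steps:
Function('W')(C) = Add(2, C)
Mul(Mul(8, Function('W')(6)), 15) = Mul(Mul(8, Add(2, 6)), 15) = Mul(Mul(8, 8), 15) = Mul(64, 15) = 960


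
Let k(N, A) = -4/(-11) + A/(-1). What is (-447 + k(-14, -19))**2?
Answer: 22127616/121 ≈ 1.8287e+5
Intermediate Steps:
k(N, A) = 4/11 - A (k(N, A) = -4*(-1/11) + A*(-1) = 4/11 - A)
(-447 + k(-14, -19))**2 = (-447 + (4/11 - 1*(-19)))**2 = (-447 + (4/11 + 19))**2 = (-447 + 213/11)**2 = (-4704/11)**2 = 22127616/121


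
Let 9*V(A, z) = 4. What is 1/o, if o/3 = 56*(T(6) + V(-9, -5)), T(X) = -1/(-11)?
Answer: 33/2968 ≈ 0.011119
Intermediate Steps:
T(X) = 1/11 (T(X) = -1*(-1/11) = 1/11)
V(A, z) = 4/9 (V(A, z) = (⅑)*4 = 4/9)
o = 2968/33 (o = 3*(56*(1/11 + 4/9)) = 3*(56*(53/99)) = 3*(2968/99) = 2968/33 ≈ 89.939)
1/o = 1/(2968/33) = 33/2968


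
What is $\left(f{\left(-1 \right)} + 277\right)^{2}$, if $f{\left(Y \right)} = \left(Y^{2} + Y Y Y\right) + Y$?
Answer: $76176$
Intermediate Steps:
$f{\left(Y \right)} = Y + Y^{2} + Y^{3}$ ($f{\left(Y \right)} = \left(Y^{2} + Y^{2} Y\right) + Y = \left(Y^{2} + Y^{3}\right) + Y = Y + Y^{2} + Y^{3}$)
$\left(f{\left(-1 \right)} + 277\right)^{2} = \left(- (1 - 1 + \left(-1\right)^{2}) + 277\right)^{2} = \left(- (1 - 1 + 1) + 277\right)^{2} = \left(\left(-1\right) 1 + 277\right)^{2} = \left(-1 + 277\right)^{2} = 276^{2} = 76176$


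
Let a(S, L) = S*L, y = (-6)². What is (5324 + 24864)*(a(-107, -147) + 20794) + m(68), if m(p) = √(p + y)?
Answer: 1102556324 + 2*√26 ≈ 1.1026e+9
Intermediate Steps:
y = 36
a(S, L) = L*S
m(p) = √(36 + p) (m(p) = √(p + 36) = √(36 + p))
(5324 + 24864)*(a(-107, -147) + 20794) + m(68) = (5324 + 24864)*(-147*(-107) + 20794) + √(36 + 68) = 30188*(15729 + 20794) + √104 = 30188*36523 + 2*√26 = 1102556324 + 2*√26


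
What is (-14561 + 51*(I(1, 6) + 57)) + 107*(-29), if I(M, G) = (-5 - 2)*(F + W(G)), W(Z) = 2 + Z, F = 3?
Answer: -18684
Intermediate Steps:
I(M, G) = -35 - 7*G (I(M, G) = (-5 - 2)*(3 + (2 + G)) = -7*(5 + G) = -35 - 7*G)
(-14561 + 51*(I(1, 6) + 57)) + 107*(-29) = (-14561 + 51*((-35 - 7*6) + 57)) + 107*(-29) = (-14561 + 51*((-35 - 42) + 57)) - 3103 = (-14561 + 51*(-77 + 57)) - 3103 = (-14561 + 51*(-20)) - 3103 = (-14561 - 1020) - 3103 = -15581 - 3103 = -18684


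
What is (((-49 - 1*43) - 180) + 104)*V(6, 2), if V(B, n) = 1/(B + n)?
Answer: -21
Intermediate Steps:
(((-49 - 1*43) - 180) + 104)*V(6, 2) = (((-49 - 1*43) - 180) + 104)/(6 + 2) = (((-49 - 43) - 180) + 104)/8 = ((-92 - 180) + 104)*(1/8) = (-272 + 104)*(1/8) = -168*1/8 = -21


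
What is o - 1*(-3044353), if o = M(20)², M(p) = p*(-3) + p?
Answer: 3045953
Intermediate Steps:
M(p) = -2*p (M(p) = -3*p + p = -2*p)
o = 1600 (o = (-2*20)² = (-40)² = 1600)
o - 1*(-3044353) = 1600 - 1*(-3044353) = 1600 + 3044353 = 3045953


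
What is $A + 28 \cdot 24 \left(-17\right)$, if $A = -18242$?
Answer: $-29666$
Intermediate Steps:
$A + 28 \cdot 24 \left(-17\right) = -18242 + 28 \cdot 24 \left(-17\right) = -18242 + 672 \left(-17\right) = -18242 - 11424 = -29666$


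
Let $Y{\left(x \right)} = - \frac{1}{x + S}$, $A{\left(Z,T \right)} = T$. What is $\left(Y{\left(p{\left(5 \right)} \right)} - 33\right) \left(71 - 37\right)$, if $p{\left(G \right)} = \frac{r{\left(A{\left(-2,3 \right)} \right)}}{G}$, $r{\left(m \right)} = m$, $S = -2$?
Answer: $- \frac{7684}{7} \approx -1097.7$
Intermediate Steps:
$p{\left(G \right)} = \frac{3}{G}$
$Y{\left(x \right)} = - \frac{1}{-2 + x}$ ($Y{\left(x \right)} = - \frac{1}{x - 2} = - \frac{1}{-2 + x}$)
$\left(Y{\left(p{\left(5 \right)} \right)} - 33\right) \left(71 - 37\right) = \left(- \frac{1}{-2 + \frac{3}{5}} - 33\right) \left(71 - 37\right) = \left(- \frac{1}{-2 + 3 \cdot \frac{1}{5}} - 33\right) \left(71 - 37\right) = \left(- \frac{1}{-2 + \frac{3}{5}} - 33\right) 34 = \left(- \frac{1}{- \frac{7}{5}} - 33\right) 34 = \left(\left(-1\right) \left(- \frac{5}{7}\right) - 33\right) 34 = \left(\frac{5}{7} - 33\right) 34 = \left(- \frac{226}{7}\right) 34 = - \frac{7684}{7}$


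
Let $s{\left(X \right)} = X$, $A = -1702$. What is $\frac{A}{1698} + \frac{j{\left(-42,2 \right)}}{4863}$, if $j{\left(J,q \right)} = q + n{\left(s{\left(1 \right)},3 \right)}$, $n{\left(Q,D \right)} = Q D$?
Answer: $- \frac{459352}{458743} \approx -1.0013$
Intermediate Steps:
$n{\left(Q,D \right)} = D Q$
$j{\left(J,q \right)} = 3 + q$ ($j{\left(J,q \right)} = q + 3 \cdot 1 = q + 3 = 3 + q$)
$\frac{A}{1698} + \frac{j{\left(-42,2 \right)}}{4863} = - \frac{1702}{1698} + \frac{3 + 2}{4863} = \left(-1702\right) \frac{1}{1698} + 5 \cdot \frac{1}{4863} = - \frac{851}{849} + \frac{5}{4863} = - \frac{459352}{458743}$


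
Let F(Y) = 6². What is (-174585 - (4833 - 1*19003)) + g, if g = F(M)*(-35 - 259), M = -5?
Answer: -170999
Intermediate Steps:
F(Y) = 36
g = -10584 (g = 36*(-35 - 259) = 36*(-294) = -10584)
(-174585 - (4833 - 1*19003)) + g = (-174585 - (4833 - 1*19003)) - 10584 = (-174585 - (4833 - 19003)) - 10584 = (-174585 - 1*(-14170)) - 10584 = (-174585 + 14170) - 10584 = -160415 - 10584 = -170999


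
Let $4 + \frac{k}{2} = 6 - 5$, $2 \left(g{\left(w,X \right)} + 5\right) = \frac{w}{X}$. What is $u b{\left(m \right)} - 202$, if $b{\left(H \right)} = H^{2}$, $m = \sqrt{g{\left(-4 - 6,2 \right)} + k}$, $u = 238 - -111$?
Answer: $- \frac{9827}{2} \approx -4913.5$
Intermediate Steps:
$g{\left(w,X \right)} = -5 + \frac{w}{2 X}$ ($g{\left(w,X \right)} = -5 + \frac{w \frac{1}{X}}{2} = -5 + \frac{w}{2 X}$)
$k = -6$ ($k = -8 + 2 \left(6 - 5\right) = -8 + 2 \cdot 1 = -8 + 2 = -6$)
$u = 349$ ($u = 238 + 111 = 349$)
$m = \frac{3 i \sqrt{6}}{2}$ ($m = \sqrt{\left(-5 + \frac{-4 - 6}{2 \cdot 2}\right) - 6} = \sqrt{\left(-5 + \frac{1}{2} \left(-4 - 6\right) \frac{1}{2}\right) - 6} = \sqrt{\left(-5 + \frac{1}{2} \left(-10\right) \frac{1}{2}\right) - 6} = \sqrt{\left(-5 - \frac{5}{2}\right) - 6} = \sqrt{- \frac{15}{2} - 6} = \sqrt{- \frac{27}{2}} = \frac{3 i \sqrt{6}}{2} \approx 3.6742 i$)
$u b{\left(m \right)} - 202 = 349 \left(\frac{3 i \sqrt{6}}{2}\right)^{2} - 202 = 349 \left(- \frac{27}{2}\right) - 202 = - \frac{9423}{2} - 202 = - \frac{9827}{2}$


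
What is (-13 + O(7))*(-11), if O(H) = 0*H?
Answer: 143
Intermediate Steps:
O(H) = 0
(-13 + O(7))*(-11) = (-13 + 0)*(-11) = -13*(-11) = 143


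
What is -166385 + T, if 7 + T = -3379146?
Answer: -3545538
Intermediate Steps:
T = -3379153 (T = -7 - 3379146 = -3379153)
-166385 + T = -166385 - 3379153 = -3545538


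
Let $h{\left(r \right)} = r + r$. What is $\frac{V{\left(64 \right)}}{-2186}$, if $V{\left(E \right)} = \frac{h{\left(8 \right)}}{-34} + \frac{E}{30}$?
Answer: $- \frac{212}{278715} \approx -0.00076063$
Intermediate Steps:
$h{\left(r \right)} = 2 r$
$V{\left(E \right)} = - \frac{8}{17} + \frac{E}{30}$ ($V{\left(E \right)} = \frac{2 \cdot 8}{-34} + \frac{E}{30} = 16 \left(- \frac{1}{34}\right) + E \frac{1}{30} = - \frac{8}{17} + \frac{E}{30}$)
$\frac{V{\left(64 \right)}}{-2186} = \frac{- \frac{8}{17} + \frac{1}{30} \cdot 64}{-2186} = \left(- \frac{8}{17} + \frac{32}{15}\right) \left(- \frac{1}{2186}\right) = \frac{424}{255} \left(- \frac{1}{2186}\right) = - \frac{212}{278715}$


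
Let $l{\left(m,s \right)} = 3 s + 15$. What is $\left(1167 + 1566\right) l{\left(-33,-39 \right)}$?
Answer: $-278766$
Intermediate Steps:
$l{\left(m,s \right)} = 15 + 3 s$
$\left(1167 + 1566\right) l{\left(-33,-39 \right)} = \left(1167 + 1566\right) \left(15 + 3 \left(-39\right)\right) = 2733 \left(15 - 117\right) = 2733 \left(-102\right) = -278766$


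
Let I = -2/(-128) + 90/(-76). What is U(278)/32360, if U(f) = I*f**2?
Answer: -27455141/9837440 ≈ -2.7909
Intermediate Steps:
I = -1421/1216 (I = -2*(-1/128) + 90*(-1/76) = 1/64 - 45/38 = -1421/1216 ≈ -1.1686)
U(f) = -1421*f**2/1216
U(278)/32360 = -1421/1216*278**2/32360 = -1421/1216*77284*(1/32360) = -27455141/304*1/32360 = -27455141/9837440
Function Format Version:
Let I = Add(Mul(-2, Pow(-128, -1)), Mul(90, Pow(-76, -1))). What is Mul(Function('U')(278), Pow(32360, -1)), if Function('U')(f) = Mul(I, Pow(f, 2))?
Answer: Rational(-27455141, 9837440) ≈ -2.7909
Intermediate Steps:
I = Rational(-1421, 1216) (I = Add(Mul(-2, Rational(-1, 128)), Mul(90, Rational(-1, 76))) = Add(Rational(1, 64), Rational(-45, 38)) = Rational(-1421, 1216) ≈ -1.1686)
Function('U')(f) = Mul(Rational(-1421, 1216), Pow(f, 2))
Mul(Function('U')(278), Pow(32360, -1)) = Mul(Mul(Rational(-1421, 1216), Pow(278, 2)), Pow(32360, -1)) = Mul(Mul(Rational(-1421, 1216), 77284), Rational(1, 32360)) = Mul(Rational(-27455141, 304), Rational(1, 32360)) = Rational(-27455141, 9837440)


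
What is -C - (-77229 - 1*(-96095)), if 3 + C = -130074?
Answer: 111211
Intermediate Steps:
C = -130077 (C = -3 - 130074 = -130077)
-C - (-77229 - 1*(-96095)) = -1*(-130077) - (-77229 - 1*(-96095)) = 130077 - (-77229 + 96095) = 130077 - 1*18866 = 130077 - 18866 = 111211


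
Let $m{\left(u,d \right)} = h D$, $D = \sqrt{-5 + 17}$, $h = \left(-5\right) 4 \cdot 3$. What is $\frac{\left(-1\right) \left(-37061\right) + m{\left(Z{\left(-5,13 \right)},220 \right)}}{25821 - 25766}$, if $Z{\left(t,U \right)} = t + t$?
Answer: $\frac{37061}{55} - \frac{24 \sqrt{3}}{11} \approx 670.06$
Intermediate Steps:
$Z{\left(t,U \right)} = 2 t$
$h = -60$ ($h = \left(-20\right) 3 = -60$)
$D = 2 \sqrt{3}$ ($D = \sqrt{12} = 2 \sqrt{3} \approx 3.4641$)
$m{\left(u,d \right)} = - 120 \sqrt{3}$ ($m{\left(u,d \right)} = - 60 \cdot 2 \sqrt{3} = - 120 \sqrt{3}$)
$\frac{\left(-1\right) \left(-37061\right) + m{\left(Z{\left(-5,13 \right)},220 \right)}}{25821 - 25766} = \frac{\left(-1\right) \left(-37061\right) - 120 \sqrt{3}}{25821 - 25766} = \frac{37061 - 120 \sqrt{3}}{55} = \left(37061 - 120 \sqrt{3}\right) \frac{1}{55} = \frac{37061}{55} - \frac{24 \sqrt{3}}{11}$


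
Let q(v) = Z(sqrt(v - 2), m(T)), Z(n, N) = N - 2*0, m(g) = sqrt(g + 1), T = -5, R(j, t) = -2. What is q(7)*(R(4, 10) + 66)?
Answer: 128*I ≈ 128.0*I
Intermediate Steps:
m(g) = sqrt(1 + g)
Z(n, N) = N (Z(n, N) = N + 0 = N)
q(v) = 2*I (q(v) = sqrt(1 - 5) = sqrt(-4) = 2*I)
q(7)*(R(4, 10) + 66) = (2*I)*(-2 + 66) = (2*I)*64 = 128*I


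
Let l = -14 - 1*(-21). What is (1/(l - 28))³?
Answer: -1/9261 ≈ -0.00010798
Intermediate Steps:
l = 7 (l = -14 + 21 = 7)
(1/(l - 28))³ = (1/(7 - 28))³ = (1/(-21))³ = (-1/21)³ = -1/9261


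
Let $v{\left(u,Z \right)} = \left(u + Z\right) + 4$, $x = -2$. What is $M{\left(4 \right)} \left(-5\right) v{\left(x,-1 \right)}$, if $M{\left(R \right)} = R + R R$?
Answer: $-100$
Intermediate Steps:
$v{\left(u,Z \right)} = 4 + Z + u$ ($v{\left(u,Z \right)} = \left(Z + u\right) + 4 = 4 + Z + u$)
$M{\left(R \right)} = R + R^{2}$
$M{\left(4 \right)} \left(-5\right) v{\left(x,-1 \right)} = 4 \left(1 + 4\right) \left(-5\right) \left(4 - 1 - 2\right) = 4 \cdot 5 \left(-5\right) 1 = 20 \left(-5\right) 1 = \left(-100\right) 1 = -100$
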